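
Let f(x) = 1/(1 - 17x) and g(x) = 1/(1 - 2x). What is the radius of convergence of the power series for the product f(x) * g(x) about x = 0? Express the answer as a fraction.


The radius of 1/(1 - 17x) is 1/17 (nearest singularity at x = 1/17), and the radius of 1/(1 - 2x) is 1/2.
The product f(x)*g(x) = 1/((1 - 17x)(1 - 2x)) has singularities at both 1/17 and 1/2, so its radius of convergence is the distance to the nearest one:
min(1/17, 1/2) = 1/17.

1/17


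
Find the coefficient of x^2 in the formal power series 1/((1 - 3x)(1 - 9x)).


By partial fractions or Cauchy convolution:
The coefficient equals sum_{k=0}^{2} 3^k * 9^(2-k).
= 117

117


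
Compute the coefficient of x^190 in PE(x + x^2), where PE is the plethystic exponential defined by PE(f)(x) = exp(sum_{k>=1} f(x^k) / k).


With f(x) = x + x^2, the exponent is sum_{k>=1} (x^k + x^(2k)) / k = -ln(1 - x) - ln(1 - x^2). Exponentiating:
PE(x + x^2) = 1 / ((1 - x)(1 - x^2)).
This is the generating function for partitions of n into parts of size 1 or 2. The number of 2's can be any j in 0..95, and the rest are 1's, so
[x^190] = floor(190/2) + 1 = 96.

96


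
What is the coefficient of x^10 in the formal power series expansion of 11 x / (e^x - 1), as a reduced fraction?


The exponential generating function for Bernoulli numbers is
x / (e^x - 1) = sum_{k>=0} B_k x^k / k!.
So the coefficient of x^10 in 11 x / (e^x - 1) is 11 B_10 / 10!.
Computing: B_10 = 5/66, 10! = 3628800, giving
11 * 5/66 / 3628800 = 1/4354560.

1/4354560


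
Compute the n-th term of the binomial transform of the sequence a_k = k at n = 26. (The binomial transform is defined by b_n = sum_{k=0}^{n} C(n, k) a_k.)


With a_k = k, b_n = sum_{k=0}^{n} C(n, k) k. Using k * C(n, k) = n * C(n-1, k-1) gives b_n = n * sum_{k>=1} C(n-1, k-1) = n * 2^(n-1).
For n = 26: 26 * 2^25 = 26 * 33554432 = 872415232.

872415232


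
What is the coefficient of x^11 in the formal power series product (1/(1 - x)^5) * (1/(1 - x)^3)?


Combine the factors: (1/(1 - x)^5) * (1/(1 - x)^3) = 1/(1 - x)^8.
Then use 1/(1 - x)^r = sum_{k>=0} C(k + r - 1, r - 1) x^k with r = 8 and k = 11:
C(18, 7) = 31824.

31824


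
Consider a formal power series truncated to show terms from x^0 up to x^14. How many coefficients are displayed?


From x^0 to x^14 inclusive, the count is 14 - 0 + 1 = 15.

15


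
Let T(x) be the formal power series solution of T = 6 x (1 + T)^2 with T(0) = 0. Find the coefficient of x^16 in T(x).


Apply the Lagrange inversion formula: if T = 6 x * phi(T) with phi(t) = (1 + t)^2, then [x^n] T = 6^n * (1/n) [t^(n-1)] phi(t)^n = 6^n * (1/n) [t^(n-1)] (1 + t)^(2n) = 6^n * (1/n) C(2n, n-1).
Using the identity C(2n, n-1) = C(2n, n) * n / (n+1), the unscaled factor equals C(2n, n) / (n+1) = C_n, the n-th Catalan number.
For n = 16: C_16 = C(32, 16) / 17 = 601080390/17 = 35357670.
With the 6^16 = 2821109907456 factor, the coefficient is 2821109907456 * 35357670 = 99747873141559787520.

99747873141559787520


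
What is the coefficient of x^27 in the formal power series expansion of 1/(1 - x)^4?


The negative binomial / multiset identity is
1/(1 - x)^r = sum_{k>=0} C(k + r - 1, r - 1) x^k.
Here r = 4 and k = 27, so the coefficient is
C(27 + 3, 3) = C(30, 3)
= 4060

4060


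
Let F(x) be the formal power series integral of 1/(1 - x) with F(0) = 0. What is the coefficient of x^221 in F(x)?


1/(1 - x) = sum_{k>=0} x^k. Integrating termwise and using F(0) = 0 gives
F(x) = sum_{k>=0} x^(k+1) / (k+1) = sum_{m>=1} x^m / m = -ln(1 - x).
So the coefficient of x^221 is 1/221 = 1/221.

1/221


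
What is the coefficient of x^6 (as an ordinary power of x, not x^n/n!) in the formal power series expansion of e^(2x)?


The exponential series is e^y = sum_{k>=0} y^k / k!. Substituting y = 2x gives
e^(2x) = sum_{k>=0} 2^k x^k / k!.
So the coefficient of x^n is a^n/n! with a = 2, n = 6:
2^6 / 6! = 64/720 = 4/45

4/45


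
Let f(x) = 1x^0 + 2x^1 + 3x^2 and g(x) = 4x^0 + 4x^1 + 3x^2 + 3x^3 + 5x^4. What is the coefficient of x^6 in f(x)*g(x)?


Cauchy product at x^6:
3*5
= 15

15


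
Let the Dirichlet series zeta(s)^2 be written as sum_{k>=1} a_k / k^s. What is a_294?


The Dirichlet convolution of the constant function 1 with itself gives (1 * 1)(k) = sum_{d | k} 1 = d(k), the number of positive divisors of k.
Since zeta(s) = sum_{k>=1} 1/k^s, we have zeta(s)^2 = sum_{k>=1} d(k)/k^s, so a_k = d(k).
For k = 294: the divisors are 1, 2, 3, 6, 7, 14, 21, 42, 49, 98, 147, 294.
Count = 12.

12


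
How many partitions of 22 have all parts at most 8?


Using the generating function (1-x)^(-1)(1-x^2)^(-1)...(1-x^8)^(-1),
the coefficient of x^22 counts these restricted partitions.
Result = 638

638


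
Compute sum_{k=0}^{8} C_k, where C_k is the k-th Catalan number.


C_0 through C_8: 1, 1, 2, 5, 14, 42, 132, 429, 1430
Sum = 1 + 1 + 2 + 5 + 14 + 42 + 132 + 429 + 1430
= 2056

2056


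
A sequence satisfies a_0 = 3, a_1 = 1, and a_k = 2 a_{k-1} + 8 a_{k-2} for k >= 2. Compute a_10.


The characteristic equation is t^2 - 2 t - 8 = 0, with roots r_1 = 4 and r_2 = -2 (so c_1 = r_1 + r_2, c_2 = -r_1 r_2 as required).
One can use the closed form a_n = A r_1^n + B r_2^n, but direct iteration is more reliable:
a_0 = 3, a_1 = 1, a_2 = 26, a_3 = 60, a_4 = 328, a_5 = 1136, a_6 = 4896, a_7 = 18880, a_8 = 76928, a_9 = 304896, a_10 = 1225216.
So a_10 = 1225216.

1225216


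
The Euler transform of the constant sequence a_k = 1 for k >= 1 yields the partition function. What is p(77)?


The Euler transform converts the sequence a_k = 1 into the number of integer partitions.
Using the recurrence or dynamic programming:
p(77) = 10619863

10619863


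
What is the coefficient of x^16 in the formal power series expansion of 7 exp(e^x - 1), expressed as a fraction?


exp(e^x - 1) is the exponential generating function for the Bell numbers Bell_k: exp(e^x - 1) = sum_{k>=0} Bell_k x^k / k!.
So the coefficient of x^16 in 7 exp(e^x - 1) is 7 Bell_16 / 16!.
Computing: Bell_16 = 10480142147 and 16! = 20922789888000, giving
7 * 10480142147/20922789888000 = 10480142147/2988969984000.

10480142147/2988969984000


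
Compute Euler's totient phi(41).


phi(n) counts integers in [1, n] coprime to n. Using the multiplicative formula phi(n) = n * prod_{p | n} (1 - 1/p):
41 = 41, so
phi(41) = 41 * (1 - 1/41) = 40.

40


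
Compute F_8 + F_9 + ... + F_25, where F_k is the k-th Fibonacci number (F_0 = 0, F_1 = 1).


Use the identity sum_{k=0}^{N} F_k = F_{N+2} - 1 (which follows from F_{k+2} - F_{k+1} = F_k). Then
sum_{k=8}^{25} F_k = (F_{27} - 1) - (F_{9} - 1) = F_{27} - F_{9}.
Computing: F_{27} = 196418, F_{9} = 34, so
Sum = 196418 - 34 = 196384.

196384


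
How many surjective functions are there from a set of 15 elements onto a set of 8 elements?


By inclusion-exclusion on which target elements are missed, the number of surjections from an n-set onto a k-set is
surj(n, k) = sum_{j=0}^{k} (-1)^j C(k, j) (k - j)^n.
Equivalently surj(n, k) = k! * S(n, k), where S(n, k) is the Stirling number of the second kind.
For n = 15, k = 8:
S(15, 8) = 216627840, so
surj = 8! * 216627840 = 40320 * 216627840 = 8734434508800.

8734434508800


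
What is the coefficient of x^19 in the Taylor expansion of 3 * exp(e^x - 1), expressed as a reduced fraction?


exp(e^x - 1) = sum_{k>=0} Bell_k x^k / k!, where Bell_k is the k-th Bell number.
So the coefficient of x^19 is 3 * Bell_19 / 19!.
Computing: Bell_19 = 5832742205057 and 19! = 121645100408832000, giving
3 * 5832742205057/121645100408832000 = 5832742205057/40548366802944000.

5832742205057/40548366802944000


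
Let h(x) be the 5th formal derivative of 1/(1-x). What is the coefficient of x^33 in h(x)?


Differentiating 5 times: d^5/dx^5 [1/(1-x)] = 5!/(1-x)^6.
The expansion 1/(1-x)^6 = sum_{k>=0} C(k+5, 5) x^k, so the coefficient of x^n in 5!/(1-x)^6 is 5! * C(n+5, 5).
For n = 33: 120 * C(38, 5) = 120 * 501942 = 60233040

60233040


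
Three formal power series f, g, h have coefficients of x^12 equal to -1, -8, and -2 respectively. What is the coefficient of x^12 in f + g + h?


Series addition is componentwise:
-1 + -8 + -2
= -11

-11


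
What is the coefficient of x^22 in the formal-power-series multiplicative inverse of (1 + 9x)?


The inverse is 1/(1 + 9x). Apply the geometric identity 1/(1 - y) = sum_{k>=0} y^k with y = -9x:
1/(1 + 9x) = sum_{k>=0} (-9)^k x^k.
So the coefficient of x^22 is (-9)^22 = 984770902183611232881.

984770902183611232881


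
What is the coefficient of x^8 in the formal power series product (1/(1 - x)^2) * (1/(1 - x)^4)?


Combine the factors: (1/(1 - x)^2) * (1/(1 - x)^4) = 1/(1 - x)^6.
Then use 1/(1 - x)^r = sum_{k>=0} C(k + r - 1, r - 1) x^k with r = 6 and k = 8:
C(13, 5) = 1287.

1287


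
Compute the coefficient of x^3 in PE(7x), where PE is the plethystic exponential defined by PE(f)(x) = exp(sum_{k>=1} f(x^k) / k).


With f(x) = 7x, the exponent is sum_{k>=1} 7 x^k / k = 7 * (-ln(1 - x)). Exponentiating:
PE(7x) = exp(-7 ln(1 - x)) = 1/(1 - x)^7.
By the negative binomial expansion, [x^n] 1/(1 - x)^7 = C(n + 6, 6).
For n = 3: C(9, 6) = 84.

84


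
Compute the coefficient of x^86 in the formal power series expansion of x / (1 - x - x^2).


Let f(x) = sum_{k>=0} a_k x^k. Multiplying f(x) * (1 - x - x^2) = x and matching coefficients gives a_0 = 0, a_1 = 1, and a_k = a_{k-1} + a_{k-2} for k >= 2. These are the Fibonacci numbers F_k.
Iterating from F_0 = 0, F_1 = 1:
F_0=0, F_1=1, F_2=1, F_3=2, F_4=3, F_5=5, F_6=8, F_7=13, F_8=21, F_9=34, ...
F_86 = 420196140727489673.

420196140727489673


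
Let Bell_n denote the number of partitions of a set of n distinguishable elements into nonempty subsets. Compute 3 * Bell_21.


Bell_21 can be computed from the Bell triangle or from Dobinski's identity Bell_n = (1/e) * sum_{k>=0} k^n / k!.
Computing Bell_21 = 474869816156751.
Then 3 * 474869816156751 = 1424609448470253.

1424609448470253


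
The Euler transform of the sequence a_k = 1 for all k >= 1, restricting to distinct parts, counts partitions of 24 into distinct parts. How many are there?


Partitions of 24 into distinct parts can be computed via generating function.
Product (1+x)(1+x^2)(1+x^3)...
The coefficient of x^24 = 122

122


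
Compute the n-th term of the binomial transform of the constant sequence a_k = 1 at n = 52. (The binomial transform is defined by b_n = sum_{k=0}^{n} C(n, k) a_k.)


With a_k = 1 for all k, b_n = sum_{k=0}^{n} C(n, k) = 2^n by the binomial theorem.
For n = 52: 2^52 = 4503599627370496.

4503599627370496


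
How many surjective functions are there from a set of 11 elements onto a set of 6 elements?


By inclusion-exclusion on which target elements are missed, the number of surjections from an n-set onto a k-set is
surj(n, k) = sum_{j=0}^{k} (-1)^j C(k, j) (k - j)^n.
Equivalently surj(n, k) = k! * S(n, k), where S(n, k) is the Stirling number of the second kind.
For n = 11, k = 6:
S(11, 6) = 179487, so
surj = 6! * 179487 = 720 * 179487 = 129230640.

129230640


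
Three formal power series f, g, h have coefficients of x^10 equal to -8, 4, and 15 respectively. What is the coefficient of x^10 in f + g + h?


Series addition is componentwise:
-8 + 4 + 15
= 11

11


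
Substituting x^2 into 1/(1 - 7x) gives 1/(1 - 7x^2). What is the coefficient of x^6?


The coefficient of x^(2m) in 1/(1 - 7x^2) is 7^m.
With n = 6 = 2*3, the coefficient is 7^3 = 343.

343


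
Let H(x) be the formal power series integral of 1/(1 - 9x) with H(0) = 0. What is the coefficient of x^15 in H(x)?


1/(1 - 9x) = sum_{k>=0} 9^k x^k. Integrating termwise with H(0) = 0:
H(x) = sum_{k>=0} 9^k x^(k+1) / (k+1) = sum_{m>=1} 9^(m-1) x^m / m.
For m = 15: 9^14/15 = 22876792454961/15 = 7625597484987/5.

7625597484987/5


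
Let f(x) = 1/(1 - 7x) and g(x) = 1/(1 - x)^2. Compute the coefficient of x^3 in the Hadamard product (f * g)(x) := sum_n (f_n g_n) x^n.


f has coefficients f_k = 7^k. For g = 1/(1 - x)^2 the coefficient is g_k = C(k + 1, 1) = k + 1. The Hadamard coefficient is (f * g)_k = 7^k * (k + 1).
For k = 3: 7^3 * 4 = 343 * 4 = 1372.

1372


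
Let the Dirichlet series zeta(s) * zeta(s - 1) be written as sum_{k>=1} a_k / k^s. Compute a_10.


Convolution gives a_k = sum_{d | k} d * 1 = sum_{d | k} d = sigma(k), the sum of positive divisors of k.
For k = 10, the divisors are 1, 2, 5, 10, so
sigma(10) = 1 + 2 + 5 + 10 = 18.

18


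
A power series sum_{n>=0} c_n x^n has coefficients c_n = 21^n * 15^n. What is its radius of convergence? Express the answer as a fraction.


By the root test (Cauchy-Hadamard), the radius is R = 1 / limsup_n |c_n|^(1/n).
Here |c_n|^(1/n) = (21^n * 15^n)^(1/n) = 21 * 15 = 315 for all n.
So R = 1/315 = 1/315.

1/315


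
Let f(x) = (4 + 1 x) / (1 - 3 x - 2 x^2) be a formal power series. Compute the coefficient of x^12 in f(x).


Write f(x) = sum_{k>=0} a_k x^k. Multiplying both sides by 1 - 3 x - 2 x^2 gives
(1 - 3 x - 2 x^2) sum_{k>=0} a_k x^k = 4 + 1 x.
Matching coefficients:
 x^0: a_0 = 4
 x^1: a_1 - 3 a_0 = 1  =>  a_1 = 3*4 + 1 = 13
 x^k (k >= 2): a_k = 3 a_{k-1} + 2 a_{k-2}.
Iterating: a_2 = 47, a_3 = 167, a_4 = 595, a_5 = 2119, a_6 = 7547, a_7 = 26879, a_8 = 95731, a_9 = 340951, a_10 = 1214315, a_11 = 4324847, a_12 = 15403171.
So the coefficient of x^12 is 15403171.

15403171


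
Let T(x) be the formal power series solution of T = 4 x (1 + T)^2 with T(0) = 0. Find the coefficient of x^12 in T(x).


Apply the Lagrange inversion formula: if T = 4 x * phi(T) with phi(t) = (1 + t)^2, then [x^n] T = 4^n * (1/n) [t^(n-1)] phi(t)^n = 4^n * (1/n) [t^(n-1)] (1 + t)^(2n) = 4^n * (1/n) C(2n, n-1).
Using the identity C(2n, n-1) = C(2n, n) * n / (n+1), the unscaled factor equals C(2n, n) / (n+1) = C_n, the n-th Catalan number.
For n = 12: C_12 = C(24, 12) / 13 = 2704156/13 = 208012.
With the 4^12 = 16777216 factor, the coefficient is 16777216 * 208012 = 3489862254592.

3489862254592


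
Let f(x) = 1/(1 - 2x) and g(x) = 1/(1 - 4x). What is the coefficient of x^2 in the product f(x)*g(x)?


The coefficient of x^n in f*g is the Cauchy product: sum_{k=0}^{n} a^k * b^(n-k).
With a=2, b=4, n=2:
sum_{k=0}^{2} 2^k * 4^(2-k)
= 28

28


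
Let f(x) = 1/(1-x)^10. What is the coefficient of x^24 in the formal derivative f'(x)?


Differentiate: d/dx [ 1/(1-x)^r ] = r / (1-x)^(r+1).
Here r = 10, so f'(x) = 10 / (1-x)^11.
The expansion of 1/(1-x)^(r+1) has coefficient of x^n equal to C(n+r, r).
So the coefficient of x^24 in f'(x) is
10 * C(34, 10) = 10 * 131128140 = 1311281400

1311281400


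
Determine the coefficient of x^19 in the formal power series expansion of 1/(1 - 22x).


The geometric series identity gives 1/(1 - c x) = sum_{k>=0} c^k x^k, so the coefficient of x^k is c^k.
Here c = 22 and k = 19.
Computing: 22^19 = 32064977213018365645815808

32064977213018365645815808


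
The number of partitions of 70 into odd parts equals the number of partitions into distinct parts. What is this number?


Computing partitions of 70 into odd parts (1, 3, 5, ...):
Using the generating function prod_{k>=0} 1/(1-x^(2k+1)),
the count is 29927

29927


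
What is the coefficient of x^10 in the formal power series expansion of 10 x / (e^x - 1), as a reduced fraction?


The exponential generating function for Bernoulli numbers is
x / (e^x - 1) = sum_{k>=0} B_k x^k / k!.
So the coefficient of x^10 in 10 x / (e^x - 1) is 10 B_10 / 10!.
Computing: B_10 = 5/66, 10! = 3628800, giving
10 * 5/66 / 3628800 = 1/4790016.

1/4790016


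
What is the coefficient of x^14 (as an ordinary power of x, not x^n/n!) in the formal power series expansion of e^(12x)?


The exponential series is e^y = sum_{k>=0} y^k / k!. Substituting y = 12x gives
e^(12x) = sum_{k>=0} 12^k x^k / k!.
So the coefficient of x^n is a^n/n! with a = 12, n = 14:
12^14 / 14! = 1283918464548864/87178291200 = 2579890176/175175

2579890176/175175


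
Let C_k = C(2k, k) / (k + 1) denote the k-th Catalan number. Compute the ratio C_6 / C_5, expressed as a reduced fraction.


Using C_k = (2k)! / (k! (k+1)!), the ratio C_{k+1}/C_k simplifies to
C_{k+1}/C_k = [(2k+2)! / ((k+1)! (k+2)!)] * [k! (k+1)! / (2k)!]
 = (2k+2)(2k+1) / ((k+1)(k+2)) = 2(2k+1) / (k+2).
For k = 5: 2(2*5 + 1) / (5 + 2) = 22/7 = 22/7.

22/7


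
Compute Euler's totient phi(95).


phi(n) counts integers in [1, n] coprime to n. Using the multiplicative formula phi(n) = n * prod_{p | n} (1 - 1/p):
95 = 5 * 19, so
phi(95) = 95 * (1 - 1/5) * (1 - 1/19) = 72.

72


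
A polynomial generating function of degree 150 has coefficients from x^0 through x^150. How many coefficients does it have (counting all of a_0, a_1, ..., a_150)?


A polynomial of degree 150 takes the form a_0 + a_1 x + ... + a_150 x^150.
The number of coefficients is 150 + 1 = 151.

151


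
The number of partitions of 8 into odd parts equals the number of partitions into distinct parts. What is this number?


Computing partitions of 8 into odd parts (1, 3, 5, ...):
Using the generating function prod_{k>=0} 1/(1-x^(2k+1)),
the count is 6

6


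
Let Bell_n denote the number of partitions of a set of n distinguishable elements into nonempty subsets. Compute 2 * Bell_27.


Bell_27 can be computed from the Bell triangle or from Dobinski's identity Bell_n = (1/e) * sum_{k>=0} k^n / k!.
Computing Bell_27 = 545717047936059989389.
Then 2 * 545717047936059989389 = 1091434095872119978778.

1091434095872119978778


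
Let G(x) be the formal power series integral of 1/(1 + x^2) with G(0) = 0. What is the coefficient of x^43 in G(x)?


1/(1 + x^2) = sum_{j>=0} (-1)^j x^(2j). Integrating termwise with G(0) = 0:
G(x) = sum_{j>=0} (-1)^j x^(2j+1) / (2j+1) = arctan(x).
Only odd powers are nonzero. For x^43 write 43 = 2*21 + 1, giving
(-1)^21 / 43 = -1/43 = -1/43.

-1/43


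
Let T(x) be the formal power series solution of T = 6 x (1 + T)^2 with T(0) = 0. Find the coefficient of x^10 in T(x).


Apply the Lagrange inversion formula: if T = 6 x * phi(T) with phi(t) = (1 + t)^2, then [x^n] T = 6^n * (1/n) [t^(n-1)] phi(t)^n = 6^n * (1/n) [t^(n-1)] (1 + t)^(2n) = 6^n * (1/n) C(2n, n-1).
Using the identity C(2n, n-1) = C(2n, n) * n / (n+1), the unscaled factor equals C(2n, n) / (n+1) = C_n, the n-th Catalan number.
For n = 10: C_10 = C(20, 10) / 11 = 184756/11 = 16796.
With the 6^10 = 60466176 factor, the coefficient is 60466176 * 16796 = 1015589892096.

1015589892096


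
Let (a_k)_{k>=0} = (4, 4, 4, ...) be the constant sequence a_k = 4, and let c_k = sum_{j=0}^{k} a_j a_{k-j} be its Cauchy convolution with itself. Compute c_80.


Since a_j = 4 for all j >= 0, the convolution sum becomes
c_k = sum_{j=0}^{k} 4 * 4 = 16 * (k + 1).
Equivalently, the generating function of (a_k) is 4/(1 - x) and its square is 16/(1 - x)^2 = sum_{k>=0} 16(k + 1) x^k.
For k = 80: 16 * 81 = 1296.

1296


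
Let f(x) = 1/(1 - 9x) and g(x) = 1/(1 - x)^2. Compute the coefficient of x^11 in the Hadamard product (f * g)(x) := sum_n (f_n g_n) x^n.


f has coefficients f_k = 9^k. For g = 1/(1 - x)^2 the coefficient is g_k = C(k + 1, 1) = k + 1. The Hadamard coefficient is (f * g)_k = 9^k * (k + 1).
For k = 11: 9^11 * 12 = 31381059609 * 12 = 376572715308.

376572715308


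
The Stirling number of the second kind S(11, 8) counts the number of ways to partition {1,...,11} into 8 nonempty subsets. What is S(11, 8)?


Using the explicit formula S(n,k) = (1/k!) sum_{j=0}^{k} (-1)^(k-j) C(k,j) j^n:
S(11, 8) = 11880
Equivalently, S(n,k) is n! times the coefficient of x^n in the EGF (e^x - 1)^k / k!.

11880


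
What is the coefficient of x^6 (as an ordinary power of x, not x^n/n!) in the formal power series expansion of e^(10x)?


The exponential series is e^y = sum_{k>=0} y^k / k!. Substituting y = 10x gives
e^(10x) = sum_{k>=0} 10^k x^k / k!.
So the coefficient of x^n is a^n/n! with a = 10, n = 6:
10^6 / 6! = 1000000/720 = 12500/9

12500/9


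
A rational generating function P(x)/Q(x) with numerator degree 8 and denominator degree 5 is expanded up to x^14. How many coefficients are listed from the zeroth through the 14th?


Expanding up to x^14 gives the coefficients for x^0, x^1, ..., x^14.
That is 14 + 1 = 15 coefficients in total.

15


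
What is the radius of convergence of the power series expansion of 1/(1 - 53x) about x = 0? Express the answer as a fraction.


Expanding 1/(1 - 53x) = sum_{k>=0} 53^k x^k, the series converges when |53x| < 1, i.e., |x| < 1/53.
So the radius of convergence is 1/53 = 1/53.

1/53


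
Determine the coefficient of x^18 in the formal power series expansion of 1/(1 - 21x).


The geometric series identity gives 1/(1 - c x) = sum_{k>=0} c^k x^k, so the coefficient of x^k is c^k.
Here c = 21 and k = 18.
Computing: 21^18 = 630880792396715529789561

630880792396715529789561


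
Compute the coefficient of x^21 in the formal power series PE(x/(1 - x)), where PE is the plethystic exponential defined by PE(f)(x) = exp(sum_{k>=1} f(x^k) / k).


For f(x) = x/(1 - x) we have
sum_{k>=1} f(x^k) / k = sum_{k>=1} (1/k) * x^k / (1 - x^k) = sum_{k, m >= 1} x^(k m) / k,
which after exponentiating simplifies to
PE(x/(1 - x)) = prod_{k>=1} 1 / (1 - x^k).
This is the generating function for the partition function p(n), so the coefficient of x^21 is p(21).
Computing p(21) by dynamic programming over parts 1, 2, ..., 21: p(21) = 792.

792


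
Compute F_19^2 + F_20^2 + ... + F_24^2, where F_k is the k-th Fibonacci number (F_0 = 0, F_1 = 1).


There is a standard identity sum_{k=0}^{N} F_k^2 = F_N * F_{N+1} (proved inductively from the telescoping relation F_k^2 = F_k F_{k+1} - F_{k-1} F_k). Then
sum_{k=19}^{24} F_k^2 = F_24 F_25 - F_18 F_19.
Computing: F_24 = 46368, F_25 = 75025, F_18 = 2584, F_19 = 4181.
Sum = 46368 * 75025 - 2584 * 4181 = 3467955496.

3467955496


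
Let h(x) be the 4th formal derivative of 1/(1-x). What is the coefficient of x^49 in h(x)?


Differentiating 4 times: d^4/dx^4 [1/(1-x)] = 4!/(1-x)^5.
The expansion 1/(1-x)^5 = sum_{k>=0} C(k+4, 4) x^k, so the coefficient of x^n in 4!/(1-x)^5 is 4! * C(n+4, 4).
For n = 49: 24 * C(53, 4) = 24 * 292825 = 7027800

7027800


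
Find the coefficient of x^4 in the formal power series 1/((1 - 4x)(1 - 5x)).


By partial fractions or Cauchy convolution:
The coefficient equals sum_{k=0}^{4} 4^k * 5^(4-k).
= 2101

2101


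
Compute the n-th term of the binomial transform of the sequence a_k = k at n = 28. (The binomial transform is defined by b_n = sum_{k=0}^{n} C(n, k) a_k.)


With a_k = k, b_n = sum_{k=0}^{n} C(n, k) k. Using k * C(n, k) = n * C(n-1, k-1) gives b_n = n * sum_{k>=1} C(n-1, k-1) = n * 2^(n-1).
For n = 28: 28 * 2^27 = 28 * 134217728 = 3758096384.

3758096384


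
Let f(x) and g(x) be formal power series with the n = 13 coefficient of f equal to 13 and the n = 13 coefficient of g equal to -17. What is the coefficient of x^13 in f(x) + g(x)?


Addition of formal power series is termwise.
The coefficient of x^13 in f + g = 13 + -17
= -4

-4


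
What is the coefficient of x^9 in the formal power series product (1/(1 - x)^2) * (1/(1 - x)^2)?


Combine the factors: (1/(1 - x)^2) * (1/(1 - x)^2) = 1/(1 - x)^4.
Then use 1/(1 - x)^r = sum_{k>=0} C(k + r - 1, r - 1) x^k with r = 4 and k = 9:
C(12, 3) = 220.

220


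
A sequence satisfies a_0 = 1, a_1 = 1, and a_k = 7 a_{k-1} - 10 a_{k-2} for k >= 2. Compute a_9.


The characteristic equation is t^2 - 7 t + 10 = 0, with roots r_1 = 5 and r_2 = 2 (so c_1 = r_1 + r_2, c_2 = -r_1 r_2 as required).
One can use the closed form a_n = A r_1^n + B r_2^n, but direct iteration is more reliable:
a_0 = 1, a_1 = 1, a_2 = -3, a_3 = -31, a_4 = -187, a_5 = -999, a_6 = -5123, a_7 = -25871, a_8 = -129867, a_9 = -650359.
So a_9 = -650359.

-650359


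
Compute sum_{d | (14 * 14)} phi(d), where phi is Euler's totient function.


First, 14 * 14 = 196. One classical identity is sum_{d | n} phi(d) = n (each k in [1, n] has a unique gcd with n, and among the k's with gcd(k, n) = n/d there are phi(d) of them). So the sum equals 196. We also verify directly:
Divisors of 196: 1, 2, 4, 7, 14, 28, 49, 98, 196.
phi values: 1, 1, 2, 6, 6, 12, 42, 42, 84.
Sum = 196.

196


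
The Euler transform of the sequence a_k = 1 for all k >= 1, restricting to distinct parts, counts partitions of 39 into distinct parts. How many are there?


Partitions of 39 into distinct parts can be computed via generating function.
Product (1+x)(1+x^2)(1+x^3)...
The coefficient of x^39 = 982

982


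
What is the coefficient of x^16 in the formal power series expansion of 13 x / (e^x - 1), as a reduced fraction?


The exponential generating function for Bernoulli numbers is
x / (e^x - 1) = sum_{k>=0} B_k x^k / k!.
So the coefficient of x^16 in 13 x / (e^x - 1) is 13 B_16 / 16!.
Computing: B_16 = -3617/510, 16! = 20922789888000, giving
13 * -3617/510 / 20922789888000 = -3617/820817141760000.

-3617/820817141760000


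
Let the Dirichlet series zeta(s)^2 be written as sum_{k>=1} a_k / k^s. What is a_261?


The Dirichlet convolution of the constant function 1 with itself gives (1 * 1)(k) = sum_{d | k} 1 = d(k), the number of positive divisors of k.
Since zeta(s) = sum_{k>=1} 1/k^s, we have zeta(s)^2 = sum_{k>=1} d(k)/k^s, so a_k = d(k).
For k = 261: the divisors are 1, 3, 9, 29, 87, 261.
Count = 6.

6


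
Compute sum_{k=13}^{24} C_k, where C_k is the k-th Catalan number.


C_13 through C_24: 742900, 2674440, 9694845, 35357670, 129644790, 477638700, 1767263190, 6564120420, 24466267020, 91482563640, 343059613650, 1289904147324
Sum = 742900 + 2674440 + 9694845 + 35357670 + 129644790 + 477638700 + 1767263190 + 6564120420 + 24466267020 + 91482563640 + 343059613650 + 1289904147324
= 1757899728589

1757899728589


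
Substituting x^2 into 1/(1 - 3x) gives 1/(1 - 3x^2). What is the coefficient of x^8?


The coefficient of x^(2m) in 1/(1 - 3x^2) is 3^m.
With n = 8 = 2*4, the coefficient is 3^4 = 81.

81


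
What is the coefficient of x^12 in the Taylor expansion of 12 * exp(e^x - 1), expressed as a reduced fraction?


exp(e^x - 1) = sum_{k>=0} Bell_k x^k / k!, where Bell_k is the k-th Bell number.
So the coefficient of x^12 is 12 * Bell_12 / 12!.
Computing: Bell_12 = 4213597 and 12! = 479001600, giving
12 * 4213597/479001600 = 4213597/39916800.

4213597/39916800


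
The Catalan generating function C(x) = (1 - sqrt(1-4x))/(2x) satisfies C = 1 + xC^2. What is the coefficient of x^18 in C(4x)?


Substituting x -> 4x scales the n-th coefficient by 4^n, so [x^18] C(4x) = 4^18 * C_18.
C_18 = C(2*18, 18)/(19) = 9075135300/19 = 477638700.
So 4^18 * 477638700 = 68719476736 * 477638700 = 32823081532863283200.

32823081532863283200


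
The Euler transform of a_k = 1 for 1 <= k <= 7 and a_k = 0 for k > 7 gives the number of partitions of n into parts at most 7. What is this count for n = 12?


Partitions of 12 into parts at most 7:
Using generating function (1-x)^(-1)(1-x^2)^(-1)...(1-x^7)^(-1),
the coefficient of x^12 = 65

65


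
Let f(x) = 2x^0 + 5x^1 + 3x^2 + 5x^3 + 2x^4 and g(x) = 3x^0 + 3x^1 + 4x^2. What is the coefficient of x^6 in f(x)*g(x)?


Cauchy product at x^6:
2*4
= 8

8


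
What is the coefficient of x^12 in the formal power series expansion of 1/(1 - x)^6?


The negative binomial / multiset identity is
1/(1 - x)^r = sum_{k>=0} C(k + r - 1, r - 1) x^k.
Here r = 6 and k = 12, so the coefficient is
C(12 + 5, 5) = C(17, 5)
= 6188

6188


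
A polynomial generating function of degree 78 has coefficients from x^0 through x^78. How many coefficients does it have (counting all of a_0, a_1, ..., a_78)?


A polynomial of degree 78 takes the form a_0 + a_1 x + ... + a_78 x^78.
The number of coefficients is 78 + 1 = 79.

79


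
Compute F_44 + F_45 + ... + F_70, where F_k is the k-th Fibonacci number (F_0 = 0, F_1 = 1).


Use the identity sum_{k=0}^{N} F_k = F_{N+2} - 1 (which follows from F_{k+2} - F_{k+1} = F_k). Then
sum_{k=44}^{70} F_k = (F_{72} - 1) - (F_{45} - 1) = F_{72} - F_{45}.
Computing: F_{72} = 498454011879264, F_{45} = 1134903170, so
Sum = 498454011879264 - 1134903170 = 498452876976094.

498452876976094


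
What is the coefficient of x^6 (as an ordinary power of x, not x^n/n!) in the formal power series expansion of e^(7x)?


The exponential series is e^y = sum_{k>=0} y^k / k!. Substituting y = 7x gives
e^(7x) = sum_{k>=0} 7^k x^k / k!.
So the coefficient of x^n is a^n/n! with a = 7, n = 6:
7^6 / 6! = 117649/720 = 117649/720

117649/720


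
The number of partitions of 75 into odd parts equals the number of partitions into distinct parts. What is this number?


Computing partitions of 75 into odd parts (1, 3, 5, ...):
Using the generating function prod_{k>=0} 1/(1-x^(2k+1)),
the count is 48446

48446


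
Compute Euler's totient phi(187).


phi(n) counts integers in [1, n] coprime to n. Using the multiplicative formula phi(n) = n * prod_{p | n} (1 - 1/p):
187 = 11 * 17, so
phi(187) = 187 * (1 - 1/11) * (1 - 1/17) = 160.

160


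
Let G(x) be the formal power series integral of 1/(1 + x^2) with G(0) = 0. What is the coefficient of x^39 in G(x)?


1/(1 + x^2) = sum_{j>=0} (-1)^j x^(2j). Integrating termwise with G(0) = 0:
G(x) = sum_{j>=0} (-1)^j x^(2j+1) / (2j+1) = arctan(x).
Only odd powers are nonzero. For x^39 write 39 = 2*19 + 1, giving
(-1)^19 / 39 = -1/39 = -1/39.

-1/39


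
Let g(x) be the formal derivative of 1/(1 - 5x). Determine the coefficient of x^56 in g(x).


Differentiate termwise: d/dx sum_{k>=0} 5^k x^k = sum_{k>=1} k 5^k x^(k-1) = sum_{j>=0} (j+1) 5^(j+1) x^j.
Equivalently, d/dx [1/(1 - 5x)] = 5/(1 - 5x)^2.
For j = 56: 57 * 5^57 = 57 * 6938893903907228377647697925567626953125 = 395516952522712017525918781757354736328125.

395516952522712017525918781757354736328125


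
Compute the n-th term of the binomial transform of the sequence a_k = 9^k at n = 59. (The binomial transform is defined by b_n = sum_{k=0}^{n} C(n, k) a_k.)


With a_k = 9^k, b_n = sum_{k=0}^{n} C(n, k) 9^k = (1 + 9)^n by the binomial theorem.
For n = 59: (1 + 9)^59 = 10^59 = 100000000000000000000000000000000000000000000000000000000000.

100000000000000000000000000000000000000000000000000000000000


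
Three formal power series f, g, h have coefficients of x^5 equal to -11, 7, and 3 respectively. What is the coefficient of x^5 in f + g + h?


Series addition is componentwise:
-11 + 7 + 3
= -1

-1


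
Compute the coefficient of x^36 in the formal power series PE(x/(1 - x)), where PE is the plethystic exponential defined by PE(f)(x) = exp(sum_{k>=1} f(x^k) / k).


For f(x) = x/(1 - x) we have
sum_{k>=1} f(x^k) / k = sum_{k>=1} (1/k) * x^k / (1 - x^k) = sum_{k, m >= 1} x^(k m) / k,
which after exponentiating simplifies to
PE(x/(1 - x)) = prod_{k>=1} 1 / (1 - x^k).
This is the generating function for the partition function p(n), so the coefficient of x^36 is p(36).
Computing p(36) by dynamic programming over parts 1, 2, ..., 36: p(36) = 17977.

17977


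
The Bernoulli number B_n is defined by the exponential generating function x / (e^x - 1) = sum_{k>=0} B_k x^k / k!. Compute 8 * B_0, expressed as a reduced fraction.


Bernoulli numbers can also be computed recursively via B_0 = 1 and sum_{j=0}^{m} C(m+1, j) B_j = 0 for m >= 1. Odd-index Bernoulli numbers vanish for k >= 3.
Computing B_0 = 1, so 8 * B_0 = 8 * 1 = 8.

8


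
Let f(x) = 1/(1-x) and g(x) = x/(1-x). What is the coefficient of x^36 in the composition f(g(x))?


First simplify the composition: f(g(x)) = 1/(1 - x/(1-x)) = (1-x)/((1-x) - x) = (1-x)/(1-2x).
Now extract the coefficient. Write (1-x)/(1-2x) = 1/(1-2x) - x/(1-2x).
The coefficient of x^n in 1/(1-2x) is 2^n, and in x/(1-2x) is 2^(n-1) (for n >= 1).
So the coefficient of x^36 is 2^36 - 2^35 = 68719476736 - 34359738368 = 34359738368.

34359738368


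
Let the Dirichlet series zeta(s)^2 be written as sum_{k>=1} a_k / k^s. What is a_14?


The Dirichlet convolution of the constant function 1 with itself gives (1 * 1)(k) = sum_{d | k} 1 = d(k), the number of positive divisors of k.
Since zeta(s) = sum_{k>=1} 1/k^s, we have zeta(s)^2 = sum_{k>=1} d(k)/k^s, so a_k = d(k).
For k = 14: the divisors are 1, 2, 7, 14.
Count = 4.

4


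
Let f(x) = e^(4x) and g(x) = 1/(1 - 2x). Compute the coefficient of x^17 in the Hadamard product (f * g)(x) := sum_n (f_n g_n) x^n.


Expanding: f_k = 4^k/k! (from e^(4x)) and g_k = 2^k (from 1/(1 - 2x)). So the Hadamard coefficient (f * g)_k = 4^k 2^k / k! = (8)^k / k!.
For k = 17: 8^17/17! = 2251799813685248/355687428096000 = 68719476736/10854718875.

68719476736/10854718875


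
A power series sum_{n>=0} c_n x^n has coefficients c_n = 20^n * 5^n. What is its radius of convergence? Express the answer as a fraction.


By the root test (Cauchy-Hadamard), the radius is R = 1 / limsup_n |c_n|^(1/n).
Here |c_n|^(1/n) = (20^n * 5^n)^(1/n) = 20 * 5 = 100 for all n.
So R = 1/100 = 1/100.

1/100


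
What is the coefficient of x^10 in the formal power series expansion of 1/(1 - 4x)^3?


The general identity 1/(1 - c x)^r = sum_{k>=0} c^k C(k + r - 1, r - 1) x^k follows by substituting y = c x into 1/(1 - y)^r = sum_{k>=0} C(k + r - 1, r - 1) y^k.
For c = 4, r = 3, k = 10:
4^10 * C(12, 2) = 1048576 * 66 = 69206016.

69206016


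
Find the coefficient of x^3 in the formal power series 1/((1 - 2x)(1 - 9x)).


By partial fractions or Cauchy convolution:
The coefficient equals sum_{k=0}^{3} 2^k * 9^(3-k).
= 935

935


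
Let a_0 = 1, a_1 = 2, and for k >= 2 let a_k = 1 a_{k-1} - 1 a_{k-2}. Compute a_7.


Iterating the recurrence forward:
a_0 = 1
a_1 = 2
a_2 = 1*2 - 1*1 = 1
a_3 = 1*1 - 1*2 = -1
a_4 = 1*-1 - 1*1 = -2
a_5 = 1*-2 - 1*-1 = -1
a_6 = 1*-1 - 1*-2 = 1
a_7 = 1*1 - 1*-1 = 2
So a_7 = 2.

2


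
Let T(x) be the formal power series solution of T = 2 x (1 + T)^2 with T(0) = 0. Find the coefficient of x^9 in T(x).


Apply the Lagrange inversion formula: if T = 2 x * phi(T) with phi(t) = (1 + t)^2, then [x^n] T = 2^n * (1/n) [t^(n-1)] phi(t)^n = 2^n * (1/n) [t^(n-1)] (1 + t)^(2n) = 2^n * (1/n) C(2n, n-1).
Using the identity C(2n, n-1) = C(2n, n) * n / (n+1), the unscaled factor equals C(2n, n) / (n+1) = C_n, the n-th Catalan number.
For n = 9: C_9 = C(18, 9) / 10 = 48620/10 = 4862.
With the 2^9 = 512 factor, the coefficient is 512 * 4862 = 2489344.

2489344


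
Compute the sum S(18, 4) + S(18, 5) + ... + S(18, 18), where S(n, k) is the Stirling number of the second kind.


By definition, S(n, k) counts partitions of an n-set into exactly k nonempty blocks.
Computing row n = 18 for k = 4..18:
S(18, k): 2798806985, 28958095545, 110687251039, 197462483400, 189036065010, 106175395755, 37112163803, 8391004908, 1256328866, 125854638, 8408778, 367200, 9996, 153, 1
Sum = 682012236077.

682012236077


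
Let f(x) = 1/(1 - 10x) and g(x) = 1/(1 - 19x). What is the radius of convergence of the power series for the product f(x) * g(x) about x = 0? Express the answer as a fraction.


The radius of 1/(1 - 10x) is 1/10 (nearest singularity at x = 1/10), and the radius of 1/(1 - 19x) is 1/19.
The product f(x)*g(x) = 1/((1 - 10x)(1 - 19x)) has singularities at both 1/10 and 1/19, so its radius of convergence is the distance to the nearest one:
min(1/10, 1/19) = 1/19.

1/19


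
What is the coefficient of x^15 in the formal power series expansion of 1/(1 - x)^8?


The negative binomial / multiset identity is
1/(1 - x)^r = sum_{k>=0} C(k + r - 1, r - 1) x^k.
Here r = 8 and k = 15, so the coefficient is
C(15 + 7, 7) = C(22, 7)
= 170544

170544


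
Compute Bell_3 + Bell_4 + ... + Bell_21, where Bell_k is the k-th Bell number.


Recall Bell_k counts set partitions of a k-set (with Bell_0 = 1 by convention).
Bell_3 through Bell_21: 5, 15, 52, 203, 877, 4140, 21147, 115975, 678570, 4213597, 27644437, 190899322, 1382958545, 10480142147, 82864869804, 682076806159, 5832742205057, 51724158235372, 474869816156751
Sum = 5 + 15 + 52 + 203 + 877 + 4140 + 21147 + 115975 + 678570 + 4213597 + 27644437 + 190899322 + 1382958545 + 10480142147 + 82864869804 + 682076806159 + 5832742205057 + 51724158235372 + 474869816156751 = 533203744952175.

533203744952175


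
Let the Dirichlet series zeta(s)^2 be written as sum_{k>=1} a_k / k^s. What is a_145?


The Dirichlet convolution of the constant function 1 with itself gives (1 * 1)(k) = sum_{d | k} 1 = d(k), the number of positive divisors of k.
Since zeta(s) = sum_{k>=1} 1/k^s, we have zeta(s)^2 = sum_{k>=1} d(k)/k^s, so a_k = d(k).
For k = 145: the divisors are 1, 5, 29, 145.
Count = 4.

4


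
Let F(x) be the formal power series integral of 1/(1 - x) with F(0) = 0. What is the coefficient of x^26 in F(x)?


1/(1 - x) = sum_{k>=0} x^k. Integrating termwise and using F(0) = 0 gives
F(x) = sum_{k>=0} x^(k+1) / (k+1) = sum_{m>=1} x^m / m = -ln(1 - x).
So the coefficient of x^26 is 1/26 = 1/26.

1/26


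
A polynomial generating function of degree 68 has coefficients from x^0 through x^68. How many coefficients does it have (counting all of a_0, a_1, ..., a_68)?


A polynomial of degree 68 takes the form a_0 + a_1 x + ... + a_68 x^68.
The number of coefficients is 68 + 1 = 69.

69


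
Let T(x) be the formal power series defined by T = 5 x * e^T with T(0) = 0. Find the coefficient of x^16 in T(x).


Apply the Lagrange inversion formula: if T = 5 x * phi(T) with phi(t) = e^t, then
[x^n] T = 5^n * (1/n) [t^(n-1)] phi(t)^n = 5^n * (1/n) [t^(n-1)] e^(n t) = 5^n * (1/n) * n^(n-1) / (n-1)! = 5^n * n^(n-1) / n!.
When c = 1 this is the Cayley count of rooted labeled trees on n vertices, divided by n!.
For n = 16: 5^16 * 16^15 / 16! = 152587890625 * 1152921504606846976/20922789888000 = 42949672960000000000000/5108103.

42949672960000000000000/5108103


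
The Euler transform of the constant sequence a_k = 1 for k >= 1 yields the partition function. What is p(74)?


The Euler transform converts the sequence a_k = 1 into the number of integer partitions.
Using the recurrence or dynamic programming:
p(74) = 7089500

7089500


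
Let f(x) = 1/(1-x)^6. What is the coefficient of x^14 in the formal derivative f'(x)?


Differentiate: d/dx [ 1/(1-x)^r ] = r / (1-x)^(r+1).
Here r = 6, so f'(x) = 6 / (1-x)^7.
The expansion of 1/(1-x)^(r+1) has coefficient of x^n equal to C(n+r, r).
So the coefficient of x^14 in f'(x) is
6 * C(20, 6) = 6 * 38760 = 232560

232560


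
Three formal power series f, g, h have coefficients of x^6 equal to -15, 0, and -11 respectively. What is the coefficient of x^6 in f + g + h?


Series addition is componentwise:
-15 + 0 + -11
= -26

-26


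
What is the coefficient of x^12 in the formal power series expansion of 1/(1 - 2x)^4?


The general identity 1/(1 - c x)^r = sum_{k>=0} c^k C(k + r - 1, r - 1) x^k follows by substituting y = c x into 1/(1 - y)^r = sum_{k>=0} C(k + r - 1, r - 1) y^k.
For c = 2, r = 4, k = 12:
2^12 * C(15, 3) = 4096 * 455 = 1863680.

1863680


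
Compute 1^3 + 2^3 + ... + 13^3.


This power sum has a closed form given by Faulhaber's formula
sum_{k=1}^{m} k^p = (1 / (p + 1)) * sum_{j=0}^{p} C(p + 1, j) B_j m^(p + 1 - j),
but for small m direct computation is fastest:
1 + 8 + 27 + 64 + 125 + 216 + 343 + 512 + 729 + 1000 + 1331 + 1728 + 2197 = 8281.

8281


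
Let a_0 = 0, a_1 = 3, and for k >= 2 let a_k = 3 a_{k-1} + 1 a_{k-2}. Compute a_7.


Iterating the recurrence forward:
a_0 = 0
a_1 = 3
a_2 = 3*3 + 1*0 = 9
a_3 = 3*9 + 1*3 = 30
a_4 = 3*30 + 1*9 = 99
a_5 = 3*99 + 1*30 = 327
a_6 = 3*327 + 1*99 = 1080
a_7 = 3*1080 + 1*327 = 3567
So a_7 = 3567.

3567


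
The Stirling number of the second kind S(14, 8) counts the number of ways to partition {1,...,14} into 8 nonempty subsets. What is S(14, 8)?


Using the explicit formula S(n,k) = (1/k!) sum_{j=0}^{k} (-1)^(k-j) C(k,j) j^n:
S(14, 8) = 20912320
Equivalently, S(n,k) is n! times the coefficient of x^n in the EGF (e^x - 1)^k / k!.

20912320


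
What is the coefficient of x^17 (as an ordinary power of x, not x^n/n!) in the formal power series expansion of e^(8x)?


The exponential series is e^y = sum_{k>=0} y^k / k!. Substituting y = 8x gives
e^(8x) = sum_{k>=0} 8^k x^k / k!.
So the coefficient of x^n is a^n/n! with a = 8, n = 17:
8^17 / 17! = 2251799813685248/355687428096000 = 68719476736/10854718875

68719476736/10854718875
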